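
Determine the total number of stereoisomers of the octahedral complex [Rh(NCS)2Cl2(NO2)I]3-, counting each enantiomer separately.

8

The six octahedral sites form three mutually perpendicular trans pairs.
Systematic placement gives 6 geometric isomers: NCS cis, Cl trans; NCS trans, Cl trans; NCS cis, Cl cis (3 arrangements, 2 chiral); NCS trans, Cl cis.
Of these, 2 lack any improper symmetry element and so occur as enantiomeric pairs, giving 6 + 2 = 8 stereoisomers in total.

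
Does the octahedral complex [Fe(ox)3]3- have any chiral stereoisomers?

In an octahedral complex each vertex has one trans partner and four cis neighbours.
Each ox is bidentate and must span two cis positions.
Only one geometric arrangement is possible; it has no improper symmetry element, so it exists as a pair of enantiomers (2 stereoisomers).

yes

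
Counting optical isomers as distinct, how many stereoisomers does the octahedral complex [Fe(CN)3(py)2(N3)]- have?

3

The six octahedral sites form three mutually perpendicular trans pairs.
Working through the distinct placements yields 3 geometric isomers: CN mer, py trans; CN mer, py cis; CN fac, py cis.
Each arrangement has an internal mirror plane or centre of symmetry, so none is chiral.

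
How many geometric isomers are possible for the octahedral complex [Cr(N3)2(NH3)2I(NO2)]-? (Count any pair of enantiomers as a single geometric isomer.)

An octahedron has six vertices in three trans pairs; every non-trans pair is cis.
The distinct arrangements are (6 in all): N3 cis, NH3 cis (3 arrangements, 2 chiral); N3 cis, NH3 trans; N3 trans, NH3 cis; N3 trans, NH3 trans.

6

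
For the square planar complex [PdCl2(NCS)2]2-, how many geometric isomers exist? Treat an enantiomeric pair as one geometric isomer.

A square has two trans pairs of vertices; adjacent vertices are cis.
The distinct arrangements are (2 in all): Cl cis; Cl trans.

2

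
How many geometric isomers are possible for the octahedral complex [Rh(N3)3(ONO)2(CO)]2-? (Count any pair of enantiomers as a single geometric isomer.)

3

In an octahedral complex each vertex has one trans partner and four cis neighbours.
There are 3 geometric isomers: N3 mer, ONO trans; N3 fac, ONO cis; N3 mer, ONO cis.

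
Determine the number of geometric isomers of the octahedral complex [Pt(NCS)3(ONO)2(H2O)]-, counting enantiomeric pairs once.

In an octahedral complex each vertex has one trans partner and four cis neighbours.
Working through the distinct placements yields 3 geometric isomers: NCS mer, ONO trans; NCS fac, ONO cis; NCS mer, ONO cis.

3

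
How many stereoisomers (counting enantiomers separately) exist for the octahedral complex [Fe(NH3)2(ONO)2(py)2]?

An octahedron has six vertices in three trans pairs; every non-trans pair is cis.
There are 5 geometric isomers: NH3 trans, ONO trans, py trans; NH3 trans, ONO cis, py cis; NH3 cis, ONO cis, py trans; NH3 cis, ONO cis, py cis (chiral); NH3 cis, ONO trans, py cis.
One of these lacks any improper symmetry element and so occurs as an enantiomeric pair, giving 5 + 1 = 6 stereoisomers in total.

6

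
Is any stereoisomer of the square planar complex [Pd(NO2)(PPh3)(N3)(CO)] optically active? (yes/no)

In a square planar complex each vertex has one trans partner and two cis neighbours.
Working through the distinct placements yields 3 geometric isomers: (CO/NO2 trans, N3/PPh3 trans); (CO/PPh3 trans, N3/NO2 trans); (CO/N3 trans, NO2/PPh3 trans).
Each arrangement has an internal mirror plane or centre of symmetry, so none is chiral.

no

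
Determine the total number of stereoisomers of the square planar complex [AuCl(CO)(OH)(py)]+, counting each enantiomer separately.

3

In a square planar complex each vertex has one trans partner and two cis neighbours.
Systematic placement gives 3 geometric isomers: (CO/OH trans, Cl/py trans); (CO/py trans, Cl/OH trans); (CO/Cl trans, OH/py trans).
Each arrangement has an internal mirror plane or centre of symmetry, so none is chiral.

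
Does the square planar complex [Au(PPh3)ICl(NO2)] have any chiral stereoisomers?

no

A square has two trans pairs of vertices; adjacent vertices are cis.
Systematic placement gives 3 geometric isomers: (Cl/NO2 trans, I/PPh3 trans); (Cl/PPh3 trans, I/NO2 trans); (Cl/I trans, NO2/PPh3 trans).
Each arrangement has an internal mirror plane or centre of symmetry, so none is chiral.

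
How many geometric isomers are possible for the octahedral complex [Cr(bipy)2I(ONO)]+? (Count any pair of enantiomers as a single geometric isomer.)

2

The six octahedral sites form three mutually perpendicular trans pairs.
Each bipy is bidentate and must span two cis positions.
Systematic placement gives 2 geometric isomers: I and ONO mutually trans; I and ONO mutually cis (chiral).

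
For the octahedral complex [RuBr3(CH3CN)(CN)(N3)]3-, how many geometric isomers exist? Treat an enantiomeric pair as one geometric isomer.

4

An octahedron has six vertices in three trans pairs; every non-trans pair is cis.
There are 4 geometric isomers: Br mer (3 arrangements); Br fac (chiral).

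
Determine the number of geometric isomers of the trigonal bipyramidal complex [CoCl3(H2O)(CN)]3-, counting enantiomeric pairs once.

In a trigonal bipyramid the two axial positions differ from the three equatorial ones.
Working through the distinct placements yields 4 geometric isomers: H2O equatorial, CN axial; H2O axial, CN axial; H2O equatorial, CN equatorial; H2O axial, CN equatorial.

4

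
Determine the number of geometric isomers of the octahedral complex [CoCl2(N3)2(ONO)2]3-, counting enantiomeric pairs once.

In an octahedral complex each vertex has one trans partner and four cis neighbours.
Working through the distinct placements yields 5 geometric isomers: Cl trans, N3 trans, ONO trans; Cl trans, N3 cis, ONO cis; Cl cis, N3 cis, ONO trans; Cl cis, N3 cis, ONO cis (chiral); Cl cis, N3 trans, ONO cis.

5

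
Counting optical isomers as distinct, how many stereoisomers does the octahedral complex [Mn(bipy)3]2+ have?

The six octahedral sites form three mutually perpendicular trans pairs.
Each bipy is bidentate and must span two cis positions.
Only one geometric arrangement is possible; it has no improper symmetry element, so it exists as a pair of enantiomers (2 stereoisomers).

2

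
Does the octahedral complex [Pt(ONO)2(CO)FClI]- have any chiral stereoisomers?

An octahedron has six vertices in three trans pairs; every non-trans pair is cis.
Placing the ligands in turn and identifying arrangements related by rotation or reflection leaves 9 distinct geometric isomers.
Of these, 6 lack any improper symmetry element and so occur as enantiomeric pairs, giving 9 + 6 = 15 stereoisomers in total.

yes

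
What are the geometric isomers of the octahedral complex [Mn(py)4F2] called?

In an octahedral complex each vertex has one trans partner and four cis neighbours.
The distinct arrangements are (2 in all): F trans; F cis.

cis and trans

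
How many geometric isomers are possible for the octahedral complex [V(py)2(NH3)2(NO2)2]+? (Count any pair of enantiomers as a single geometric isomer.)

Working through the distinct placements yields 5 geometric isomers: py trans, NH3 trans, NO2 trans; py cis, NH3 trans, NO2 cis; py trans, NH3 cis, NO2 cis; py cis, NH3 cis, NO2 cis (chiral); py cis, NH3 cis, NO2 trans.

5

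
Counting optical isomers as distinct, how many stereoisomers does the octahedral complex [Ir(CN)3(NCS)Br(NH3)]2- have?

5

In an octahedral complex each vertex has one trans partner and four cis neighbours.
Systematic placement gives 4 geometric isomers: CN mer (3 arrangements); CN fac (chiral).
One of these lacks any improper symmetry element and so occurs as an enantiomeric pair, giving 4 + 1 = 5 stereoisomers in total.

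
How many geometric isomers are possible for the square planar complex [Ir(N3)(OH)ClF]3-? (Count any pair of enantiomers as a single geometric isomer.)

3

A square has two trans pairs of vertices; adjacent vertices are cis.
There are 3 geometric isomers: (Cl/N3 trans, F/OH trans); (Cl/OH trans, F/N3 trans); (Cl/F trans, N3/OH trans).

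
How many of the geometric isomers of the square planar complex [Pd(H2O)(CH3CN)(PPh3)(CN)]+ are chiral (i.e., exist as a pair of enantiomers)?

In a square planar complex each vertex has one trans partner and two cis neighbours.
Working through the distinct placements yields 3 geometric isomers: (CH3CN/H2O trans, CN/PPh3 trans); (CH3CN/PPh3 trans, CN/H2O trans); (CH3CN/CN trans, H2O/PPh3 trans).
Each arrangement has an internal mirror plane or centre of symmetry, so none is chiral.

0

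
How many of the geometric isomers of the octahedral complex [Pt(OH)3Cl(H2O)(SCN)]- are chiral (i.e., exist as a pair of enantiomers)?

1

In an octahedral complex each vertex has one trans partner and four cis neighbours.
There are 4 geometric isomers: OH mer (3 arrangements); OH fac (chiral).
One of these lacks any improper symmetry element and so occurs as an enantiomeric pair, giving 4 + 1 = 5 stereoisomers in total.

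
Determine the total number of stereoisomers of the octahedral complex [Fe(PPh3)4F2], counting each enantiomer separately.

2

Systematic placement gives 2 geometric isomers: F trans; F cis.
Each arrangement has an internal mirror plane or centre of symmetry, so none is chiral.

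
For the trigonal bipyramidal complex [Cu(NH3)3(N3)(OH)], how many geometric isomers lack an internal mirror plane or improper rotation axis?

The distinct arrangements are (4 in all): N3 axial, OH equatorial; N3 axial, OH axial; N3 equatorial, OH equatorial; N3 equatorial, OH axial.
Each arrangement has an internal mirror plane or centre of symmetry, so none is chiral.

0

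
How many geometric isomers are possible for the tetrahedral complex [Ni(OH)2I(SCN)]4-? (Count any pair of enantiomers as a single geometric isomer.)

1

In a tetrahedral complex all four positions are equivalent and every pair of ligands is adjacent — there is no cis/trans distinction.
Only one geometric arrangement is possible.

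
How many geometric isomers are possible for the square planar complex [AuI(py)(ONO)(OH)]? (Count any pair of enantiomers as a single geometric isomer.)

In a square planar complex each vertex has one trans partner and two cis neighbours.
Systematic placement gives 3 geometric isomers: (I/ONO trans, OH/py trans); (I/py trans, OH/ONO trans); (I/OH trans, ONO/py trans).

3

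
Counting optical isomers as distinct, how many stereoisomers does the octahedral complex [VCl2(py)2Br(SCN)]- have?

8

There are 6 geometric isomers: Cl cis, py trans; Cl cis, py cis (3 arrangements, 2 chiral); Cl trans, py trans; Cl trans, py cis.
Of these, 2 lack any improper symmetry element and so occur as enantiomeric pairs, giving 6 + 2 = 8 stereoisomers in total.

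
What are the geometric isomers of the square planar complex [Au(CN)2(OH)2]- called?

cis and trans

A square has two trans pairs of vertices; adjacent vertices are cis.
Systematic placement gives 2 geometric isomers: CN cis; CN trans.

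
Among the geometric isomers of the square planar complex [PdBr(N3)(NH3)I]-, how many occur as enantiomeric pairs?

0

A square has two trans pairs of vertices; adjacent vertices are cis.
There are 3 geometric isomers: (Br/N3 trans, I/NH3 trans); (Br/NH3 trans, I/N3 trans); (Br/I trans, N3/NH3 trans).
Each arrangement has an internal mirror plane or centre of symmetry, so none is chiral.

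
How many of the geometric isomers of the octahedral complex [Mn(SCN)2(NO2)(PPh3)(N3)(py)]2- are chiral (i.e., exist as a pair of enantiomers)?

The six octahedral sites form three mutually perpendicular trans pairs.
Exhaustive case analysis gives 9 geometric isomers.
Of these, 6 lack any improper symmetry element and so occur as enantiomeric pairs, giving 9 + 6 = 15 stereoisomers in total.

6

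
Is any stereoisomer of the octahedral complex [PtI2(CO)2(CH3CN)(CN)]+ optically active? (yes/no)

yes

In an octahedral complex each vertex has one trans partner and four cis neighbours.
Systematic placement gives 6 geometric isomers: I trans, CO trans; I cis, CO cis (3 arrangements, 2 chiral); I trans, CO cis; I cis, CO trans.
Of these, 2 lack any improper symmetry element and so occur as enantiomeric pairs, giving 6 + 2 = 8 stereoisomers in total.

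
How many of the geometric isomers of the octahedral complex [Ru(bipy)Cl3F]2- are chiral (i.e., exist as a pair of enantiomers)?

0

Each bipy is bidentate and must span two cis positions.
The distinct arrangements are (2 in all): Cl mer; Cl fac.
Each arrangement has an internal mirror plane or centre of symmetry, so none is chiral.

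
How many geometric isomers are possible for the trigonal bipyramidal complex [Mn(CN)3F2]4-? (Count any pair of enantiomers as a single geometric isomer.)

Working through the distinct placements yields 3 geometric isomers: F both equatorial; F one axial, one equatorial; F both axial.

3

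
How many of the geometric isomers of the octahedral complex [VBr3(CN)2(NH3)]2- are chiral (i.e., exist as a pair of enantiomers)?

The six octahedral sites form three mutually perpendicular trans pairs.
The distinct arrangements are (3 in all): Br mer, CN cis; Br mer, CN trans; Br fac, CN cis.
Each arrangement has an internal mirror plane or centre of symmetry, so none is chiral.

0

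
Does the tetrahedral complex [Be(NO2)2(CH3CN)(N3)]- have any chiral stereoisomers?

no

In a tetrahedral complex all four positions are equivalent and every pair of ligands is adjacent — there is no cis/trans distinction.
Only one geometric arrangement is possible.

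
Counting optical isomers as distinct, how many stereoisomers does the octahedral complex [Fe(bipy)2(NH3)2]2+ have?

The six octahedral sites form three mutually perpendicular trans pairs.
Each bipy is bidentate and must span two cis positions.
There are 2 geometric isomers: NH3 trans; NH3 cis (chiral).
One of these lacks any improper symmetry element and so occurs as an enantiomeric pair, giving 2 + 1 = 3 stereoisomers in total.

3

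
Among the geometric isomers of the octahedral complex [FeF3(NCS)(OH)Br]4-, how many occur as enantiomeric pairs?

1

The distinct arrangements are (4 in all): F mer (3 arrangements); F fac (chiral).
One of these lacks any improper symmetry element and so occurs as an enantiomeric pair, giving 4 + 1 = 5 stereoisomers in total.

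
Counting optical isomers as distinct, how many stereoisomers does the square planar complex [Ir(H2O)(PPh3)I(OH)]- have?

A square has two trans pairs of vertices; adjacent vertices are cis.
Working through the distinct placements yields 3 geometric isomers: (H2O/OH trans, I/PPh3 trans); (H2O/PPh3 trans, I/OH trans); (H2O/I trans, OH/PPh3 trans).
Each arrangement has an internal mirror plane or centre of symmetry, so none is chiral.

3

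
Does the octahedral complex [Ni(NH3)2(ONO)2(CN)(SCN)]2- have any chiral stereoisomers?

yes

The six octahedral sites form three mutually perpendicular trans pairs.
There are 6 geometric isomers: NH3 cis, ONO cis (3 arrangements, 2 chiral); NH3 cis, ONO trans; NH3 trans, ONO cis; NH3 trans, ONO trans.
Of these, 2 lack any improper symmetry element and so occur as enantiomeric pairs, giving 6 + 2 = 8 stereoisomers in total.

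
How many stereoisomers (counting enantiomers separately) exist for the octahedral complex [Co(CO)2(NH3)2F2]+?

6

In an octahedral complex each vertex has one trans partner and four cis neighbours.
Systematic placement gives 5 geometric isomers: CO trans, NH3 trans, F trans; CO trans, NH3 cis, F cis; CO cis, NH3 trans, F cis; CO cis, NH3 cis, F cis (chiral); CO cis, NH3 cis, F trans.
One of these lacks any improper symmetry element and so occurs as an enantiomeric pair, giving 5 + 1 = 6 stereoisomers in total.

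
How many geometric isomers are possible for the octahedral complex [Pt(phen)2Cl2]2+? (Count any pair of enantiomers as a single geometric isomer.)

2

The six octahedral sites form three mutually perpendicular trans pairs.
Each phen is bidentate and must span two cis positions.
Working through the distinct placements yields 2 geometric isomers: Cl trans; Cl cis (chiral).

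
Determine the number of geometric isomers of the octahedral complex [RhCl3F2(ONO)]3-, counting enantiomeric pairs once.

An octahedron has six vertices in three trans pairs; every non-trans pair is cis.
Systematic placement gives 3 geometric isomers: Cl mer, F cis; Cl mer, F trans; Cl fac, F cis.

3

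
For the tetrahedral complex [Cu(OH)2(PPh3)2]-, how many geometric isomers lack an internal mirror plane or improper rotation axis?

0

Only one geometric arrangement is possible.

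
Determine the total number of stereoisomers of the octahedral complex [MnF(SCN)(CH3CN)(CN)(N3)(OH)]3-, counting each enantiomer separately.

30

An octahedron has six vertices in three trans pairs; every non-trans pair is cis.
Placing the ligands in turn and identifying arrangements related by rotation or reflection leaves 15 distinct geometric isomers.
Of these, 15 lack any improper symmetry element and so occur as enantiomeric pairs, giving 15 + 15 = 30 stereoisomers in total.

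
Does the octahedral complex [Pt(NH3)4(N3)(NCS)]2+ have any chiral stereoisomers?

The six octahedral sites form three mutually perpendicular trans pairs.
There are 2 geometric isomers: N3 and NCS mutually trans; N3 and NCS mutually cis.
Each arrangement has an internal mirror plane or centre of symmetry, so none is chiral.

no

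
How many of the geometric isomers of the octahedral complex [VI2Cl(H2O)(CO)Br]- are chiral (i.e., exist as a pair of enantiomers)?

In an octahedral complex each vertex has one trans partner and four cis neighbours.
Exhaustive case analysis gives 9 geometric isomers.
Of these, 6 lack any improper symmetry element and so occur as enantiomeric pairs, giving 9 + 6 = 15 stereoisomers in total.

6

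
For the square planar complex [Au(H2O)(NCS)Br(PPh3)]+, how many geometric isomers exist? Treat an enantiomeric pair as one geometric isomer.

There are 3 geometric isomers: (Br/NCS trans, H2O/PPh3 trans); (Br/PPh3 trans, H2O/NCS trans); (Br/H2O trans, NCS/PPh3 trans).

3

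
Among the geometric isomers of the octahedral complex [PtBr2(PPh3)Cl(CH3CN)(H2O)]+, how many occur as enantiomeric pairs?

6

An octahedron has six vertices in three trans pairs; every non-trans pair is cis.
Systematic enumeration (placing each ligand type in turn and discarding arrangements equivalent by rotation or reflection) gives 9 geometric isomers.
Of these, 6 lack any improper symmetry element and so occur as enantiomeric pairs, giving 9 + 6 = 15 stereoisomers in total.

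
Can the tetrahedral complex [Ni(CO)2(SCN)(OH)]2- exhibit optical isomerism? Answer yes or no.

no

In a tetrahedral complex all four positions are equivalent and every pair of ligands is adjacent — there is no cis/trans distinction.
Only one geometric arrangement is possible.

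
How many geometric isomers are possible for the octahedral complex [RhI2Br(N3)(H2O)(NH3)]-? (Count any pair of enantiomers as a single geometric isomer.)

9

An octahedron has six vertices in three trans pairs; every non-trans pair is cis.
Placing the ligands in turn and identifying arrangements related by rotation or reflection leaves 9 distinct geometric isomers.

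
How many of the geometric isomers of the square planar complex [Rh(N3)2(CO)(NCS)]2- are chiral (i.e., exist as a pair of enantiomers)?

A square has two trans pairs of vertices; adjacent vertices are cis.
The distinct arrangements are (2 in all): N3 cis; N3 trans.
Each arrangement has an internal mirror plane or centre of symmetry, so none is chiral.

0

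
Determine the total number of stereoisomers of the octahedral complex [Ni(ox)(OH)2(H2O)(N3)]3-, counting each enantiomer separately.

An octahedron has six vertices in three trans pairs; every non-trans pair is cis.
Each ox is bidentate and must span two cis positions.
Systematic placement gives 4 geometric isomers: OH cis (3 arrangements, 2 chiral); OH trans.
Of these, 2 lack any improper symmetry element and so occur as enantiomeric pairs, giving 4 + 2 = 6 stereoisomers in total.

6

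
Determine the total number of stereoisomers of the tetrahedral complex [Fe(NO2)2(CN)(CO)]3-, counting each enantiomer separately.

Only one geometric arrangement is possible.

1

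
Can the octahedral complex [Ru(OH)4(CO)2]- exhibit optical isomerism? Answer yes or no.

Working through the distinct placements yields 2 geometric isomers: CO trans; CO cis.
Each arrangement has an internal mirror plane or centre of symmetry, so none is chiral.

no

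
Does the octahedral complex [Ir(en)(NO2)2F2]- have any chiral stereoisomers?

yes

In an octahedral complex each vertex has one trans partner and four cis neighbours.
Each en is bidentate and must span two cis positions.
Systematic placement gives 3 geometric isomers: NO2 cis, F trans; NO2 cis, F cis (chiral); NO2 trans, F cis.
One of these lacks any improper symmetry element and so occurs as an enantiomeric pair, giving 3 + 1 = 4 stereoisomers in total.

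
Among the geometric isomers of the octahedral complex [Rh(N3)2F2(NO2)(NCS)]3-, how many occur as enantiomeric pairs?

2

An octahedron has six vertices in three trans pairs; every non-trans pair is cis.
Systematic placement gives 6 geometric isomers: N3 trans, F trans; N3 cis, F trans; N3 cis, F cis (3 arrangements, 2 chiral); N3 trans, F cis.
Of these, 2 lack any improper symmetry element and so occur as enantiomeric pairs, giving 6 + 2 = 8 stereoisomers in total.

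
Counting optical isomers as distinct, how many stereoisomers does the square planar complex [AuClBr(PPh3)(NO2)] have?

In a square planar complex each vertex has one trans partner and two cis neighbours.
There are 3 geometric isomers: (Br/NO2 trans, Cl/PPh3 trans); (Br/PPh3 trans, Cl/NO2 trans); (Br/Cl trans, NO2/PPh3 trans).
Each arrangement has an internal mirror plane or centre of symmetry, so none is chiral.

3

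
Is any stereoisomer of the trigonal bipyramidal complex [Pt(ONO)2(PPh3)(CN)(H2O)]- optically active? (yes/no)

A trigonal bipyramid has two axial and three equatorial sites, which are chemically inequivalent.
Exhaustive case analysis gives 7 geometric isomers.
Of these, 3 lack any improper symmetry element and so occur as enantiomeric pairs, giving 7 + 3 = 10 stereoisomers in total.

yes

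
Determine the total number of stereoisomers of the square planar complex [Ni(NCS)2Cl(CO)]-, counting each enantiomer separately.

In a square planar complex each vertex has one trans partner and two cis neighbours.
Systematic placement gives 2 geometric isomers: NCS cis; NCS trans.
Each arrangement has an internal mirror plane or centre of symmetry, so none is chiral.

2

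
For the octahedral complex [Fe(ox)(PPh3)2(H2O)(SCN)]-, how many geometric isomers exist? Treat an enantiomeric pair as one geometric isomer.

4

In an octahedral complex each vertex has one trans partner and four cis neighbours.
Each ox is bidentate and must span two cis positions.
There are 4 geometric isomers: PPh3 cis (3 arrangements, 2 chiral); PPh3 trans.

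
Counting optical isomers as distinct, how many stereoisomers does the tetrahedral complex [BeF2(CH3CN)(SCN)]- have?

1

In a tetrahedral complex all four positions are equivalent and every pair of ligands is adjacent — there is no cis/trans distinction.
Only one geometric arrangement is possible.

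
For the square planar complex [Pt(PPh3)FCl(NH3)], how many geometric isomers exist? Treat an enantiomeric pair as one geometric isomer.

3

A square has two trans pairs of vertices; adjacent vertices are cis.
There are 3 geometric isomers: (Cl/NH3 trans, F/PPh3 trans); (Cl/PPh3 trans, F/NH3 trans); (Cl/F trans, NH3/PPh3 trans).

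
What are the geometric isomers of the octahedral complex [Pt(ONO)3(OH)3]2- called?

fac and mer

There are 2 geometric isomers: ONO mer; ONO fac.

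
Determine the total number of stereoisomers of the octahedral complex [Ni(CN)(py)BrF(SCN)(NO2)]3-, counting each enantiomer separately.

An octahedron has six vertices in three trans pairs; every non-trans pair is cis.
Exhaustive case analysis gives 15 geometric isomers.
Of these, 15 lack any improper symmetry element and so occur as enantiomeric pairs, giving 15 + 15 = 30 stereoisomers in total.

30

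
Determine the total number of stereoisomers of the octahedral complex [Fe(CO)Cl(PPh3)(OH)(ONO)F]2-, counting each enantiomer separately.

30

An octahedron has six vertices in three trans pairs; every non-trans pair is cis.
Exhaustive case analysis gives 15 geometric isomers.
Of these, 15 lack any improper symmetry element and so occur as enantiomeric pairs, giving 15 + 15 = 30 stereoisomers in total.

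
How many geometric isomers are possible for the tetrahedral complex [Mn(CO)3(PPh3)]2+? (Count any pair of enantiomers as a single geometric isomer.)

In a tetrahedral complex all four positions are equivalent and every pair of ligands is adjacent — there is no cis/trans distinction.
Only one geometric arrangement is possible.

1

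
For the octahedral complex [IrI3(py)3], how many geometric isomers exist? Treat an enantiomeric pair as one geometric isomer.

An octahedron has six vertices in three trans pairs; every non-trans pair is cis.
Systematic placement gives 2 geometric isomers: I mer; I fac.

2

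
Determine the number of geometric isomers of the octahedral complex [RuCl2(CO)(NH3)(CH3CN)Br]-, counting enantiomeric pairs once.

The six octahedral sites form three mutually perpendicular trans pairs.
Placing the ligands in turn and identifying arrangements related by rotation or reflection leaves 9 distinct geometric isomers.

9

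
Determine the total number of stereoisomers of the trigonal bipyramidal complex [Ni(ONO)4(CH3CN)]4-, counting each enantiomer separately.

2

There are 2 geometric isomers: CH3CN axial; CH3CN equatorial.
Each arrangement has an internal mirror plane or centre of symmetry, so none is chiral.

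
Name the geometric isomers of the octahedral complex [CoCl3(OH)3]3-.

fac and mer

The six octahedral sites form three mutually perpendicular trans pairs.
Systematic placement gives 2 geometric isomers: Cl mer; Cl fac.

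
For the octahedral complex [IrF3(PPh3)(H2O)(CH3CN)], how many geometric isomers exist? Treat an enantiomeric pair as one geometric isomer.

The six octahedral sites form three mutually perpendicular trans pairs.
There are 4 geometric isomers: F mer (3 arrangements); F fac (chiral).

4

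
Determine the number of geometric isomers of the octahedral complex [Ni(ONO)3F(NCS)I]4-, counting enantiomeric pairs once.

4

An octahedron has six vertices in three trans pairs; every non-trans pair is cis.
Systematic placement gives 4 geometric isomers: ONO mer (3 arrangements); ONO fac (chiral).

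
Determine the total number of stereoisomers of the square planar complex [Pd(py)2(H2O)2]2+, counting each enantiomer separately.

2

A square has two trans pairs of vertices; adjacent vertices are cis.
Working through the distinct placements yields 2 geometric isomers: py cis; py trans.
Each arrangement has an internal mirror plane or centre of symmetry, so none is chiral.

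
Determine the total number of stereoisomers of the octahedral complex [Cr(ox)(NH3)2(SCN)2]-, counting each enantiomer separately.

4

In an octahedral complex each vertex has one trans partner and four cis neighbours.
Each ox is bidentate and must span two cis positions.
The distinct arrangements are (3 in all): NH3 trans, SCN cis; NH3 cis, SCN cis (chiral); NH3 cis, SCN trans.
One of these lacks any improper symmetry element and so occurs as an enantiomeric pair, giving 3 + 1 = 4 stereoisomers in total.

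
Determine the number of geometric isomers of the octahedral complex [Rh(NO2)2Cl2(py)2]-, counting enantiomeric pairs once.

In an octahedral complex each vertex has one trans partner and four cis neighbours.
Working through the distinct placements yields 5 geometric isomers: NO2 trans, Cl trans, py trans; NO2 cis, Cl trans, py cis; NO2 cis, Cl cis, py trans; NO2 cis, Cl cis, py cis (chiral); NO2 trans, Cl cis, py cis.

5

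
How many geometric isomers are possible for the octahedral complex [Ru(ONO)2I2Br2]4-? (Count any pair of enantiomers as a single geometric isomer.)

5

The six octahedral sites form three mutually perpendicular trans pairs.
Working through the distinct placements yields 5 geometric isomers: ONO trans, I trans, Br trans; ONO cis, I cis, Br trans; ONO trans, I cis, Br cis; ONO cis, I cis, Br cis (chiral); ONO cis, I trans, Br cis.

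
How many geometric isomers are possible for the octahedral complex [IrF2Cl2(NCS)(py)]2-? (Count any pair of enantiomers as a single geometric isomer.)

Systematic placement gives 6 geometric isomers: F trans, Cl trans; F cis, Cl trans; F cis, Cl cis (3 arrangements, 2 chiral); F trans, Cl cis.

6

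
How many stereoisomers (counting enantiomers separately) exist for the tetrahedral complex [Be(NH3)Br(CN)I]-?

2

Only one geometric arrangement is possible; it has no improper symmetry element, so it exists as a pair of enantiomers (2 stereoisomers).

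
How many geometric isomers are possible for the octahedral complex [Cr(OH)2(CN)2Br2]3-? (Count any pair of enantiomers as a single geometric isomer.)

The six octahedral sites form three mutually perpendicular trans pairs.
Systematic placement gives 5 geometric isomers: OH trans, CN trans, Br trans; OH cis, CN cis, Br trans; OH trans, CN cis, Br cis; OH cis, CN cis, Br cis (chiral); OH cis, CN trans, Br cis.

5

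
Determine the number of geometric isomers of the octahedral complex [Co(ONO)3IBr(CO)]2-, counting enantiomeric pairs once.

4

The distinct arrangements are (4 in all): ONO mer (3 arrangements); ONO fac (chiral).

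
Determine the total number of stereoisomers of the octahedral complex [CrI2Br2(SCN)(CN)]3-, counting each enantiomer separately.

The six octahedral sites form three mutually perpendicular trans pairs.
Systematic placement gives 6 geometric isomers: I cis, Br trans; I trans, Br trans; I cis, Br cis (3 arrangements, 2 chiral); I trans, Br cis.
Of these, 2 lack any improper symmetry element and so occur as enantiomeric pairs, giving 6 + 2 = 8 stereoisomers in total.

8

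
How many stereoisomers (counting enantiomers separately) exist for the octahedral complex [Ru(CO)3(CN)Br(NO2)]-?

In an octahedral complex each vertex has one trans partner and four cis neighbours.
Systematic placement gives 4 geometric isomers: CO mer (3 arrangements); CO fac (chiral).
One of these lacks any improper symmetry element and so occurs as an enantiomeric pair, giving 4 + 1 = 5 stereoisomers in total.

5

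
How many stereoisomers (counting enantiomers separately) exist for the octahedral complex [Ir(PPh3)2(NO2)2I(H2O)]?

In an octahedral complex each vertex has one trans partner and four cis neighbours.
The distinct arrangements are (6 in all): PPh3 trans, NO2 trans; PPh3 cis, NO2 cis (3 arrangements, 2 chiral); PPh3 trans, NO2 cis; PPh3 cis, NO2 trans.
Of these, 2 lack any improper symmetry element and so occur as enantiomeric pairs, giving 6 + 2 = 8 stereoisomers in total.

8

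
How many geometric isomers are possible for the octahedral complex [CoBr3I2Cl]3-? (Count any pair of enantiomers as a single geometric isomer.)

In an octahedral complex each vertex has one trans partner and four cis neighbours.
The distinct arrangements are (3 in all): Br mer, I trans; Br mer, I cis; Br fac, I cis.

3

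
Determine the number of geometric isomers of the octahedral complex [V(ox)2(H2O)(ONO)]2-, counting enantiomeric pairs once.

2

An octahedron has six vertices in three trans pairs; every non-trans pair is cis.
Each ox is bidentate and must span two cis positions.
The distinct arrangements are (2 in all): H2O and ONO mutually trans; H2O and ONO mutually cis (chiral).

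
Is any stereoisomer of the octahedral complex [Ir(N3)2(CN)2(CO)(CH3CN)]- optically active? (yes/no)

An octahedron has six vertices in three trans pairs; every non-trans pair is cis.
There are 6 geometric isomers: N3 trans, CN cis; N3 cis, CN cis (3 arrangements, 2 chiral); N3 trans, CN trans; N3 cis, CN trans.
Of these, 2 lack any improper symmetry element and so occur as enantiomeric pairs, giving 6 + 2 = 8 stereoisomers in total.

yes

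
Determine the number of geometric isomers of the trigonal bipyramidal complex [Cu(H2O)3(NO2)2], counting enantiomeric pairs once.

3

A trigonal bipyramid has two axial and three equatorial sites, which are chemically inequivalent.
The distinct arrangements are (3 in all): NO2 both equatorial; NO2 one axial, one equatorial; NO2 both axial.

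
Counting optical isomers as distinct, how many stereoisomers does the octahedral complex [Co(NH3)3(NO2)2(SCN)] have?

3

The six octahedral sites form three mutually perpendicular trans pairs.
There are 3 geometric isomers: NH3 mer, NO2 cis; NH3 mer, NO2 trans; NH3 fac, NO2 cis.
Each arrangement has an internal mirror plane or centre of symmetry, so none is chiral.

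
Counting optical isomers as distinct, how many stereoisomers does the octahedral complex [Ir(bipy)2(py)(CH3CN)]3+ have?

3

In an octahedral complex each vertex has one trans partner and four cis neighbours.
Each bipy is bidentate and must span two cis positions.
Systematic placement gives 2 geometric isomers: py and CH3CN mutually cis (chiral); py and CH3CN mutually trans.
One of these lacks any improper symmetry element and so occurs as an enantiomeric pair, giving 2 + 1 = 3 stereoisomers in total.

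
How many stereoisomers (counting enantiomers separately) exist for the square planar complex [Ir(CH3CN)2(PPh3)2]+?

2

A square has two trans pairs of vertices; adjacent vertices are cis.
There are 2 geometric isomers: CH3CN cis; CH3CN trans.
Each arrangement has an internal mirror plane or centre of symmetry, so none is chiral.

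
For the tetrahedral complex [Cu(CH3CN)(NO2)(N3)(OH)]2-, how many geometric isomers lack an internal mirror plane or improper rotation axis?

1

Only one geometric arrangement is possible; it has no improper symmetry element, so it exists as a pair of enantiomers (2 stereoisomers).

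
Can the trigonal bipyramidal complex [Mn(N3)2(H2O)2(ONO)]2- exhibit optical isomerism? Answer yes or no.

yes

A trigonal bipyramid has two axial and three equatorial sites, which are chemically inequivalent.
Exhaustive case analysis gives 5 geometric isomers.
One of these lacks any improper symmetry element and so occurs as an enantiomeric pair, giving 5 + 1 = 6 stereoisomers in total.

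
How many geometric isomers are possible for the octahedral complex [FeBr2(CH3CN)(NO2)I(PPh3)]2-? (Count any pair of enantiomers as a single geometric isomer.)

9

An octahedron has six vertices in three trans pairs; every non-trans pair is cis.
Placing the ligands in turn and identifying arrangements related by rotation or reflection leaves 9 distinct geometric isomers.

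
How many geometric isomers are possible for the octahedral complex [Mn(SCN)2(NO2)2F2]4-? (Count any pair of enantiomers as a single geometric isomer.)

5

An octahedron has six vertices in three trans pairs; every non-trans pair is cis.
Systematic placement gives 5 geometric isomers: SCN trans, NO2 trans, F trans; SCN cis, NO2 cis, F trans; SCN trans, NO2 cis, F cis; SCN cis, NO2 cis, F cis (chiral); SCN cis, NO2 trans, F cis.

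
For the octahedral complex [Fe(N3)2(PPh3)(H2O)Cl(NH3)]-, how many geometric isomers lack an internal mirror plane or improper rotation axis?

Exhaustive case analysis gives 9 geometric isomers.
Of these, 6 lack any improper symmetry element and so occur as enantiomeric pairs, giving 9 + 6 = 15 stereoisomers in total.

6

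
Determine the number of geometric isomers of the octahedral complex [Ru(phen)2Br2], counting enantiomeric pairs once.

2

An octahedron has six vertices in three trans pairs; every non-trans pair is cis.
Each phen is bidentate and must span two cis positions.
Working through the distinct placements yields 2 geometric isomers: Br trans; Br cis (chiral).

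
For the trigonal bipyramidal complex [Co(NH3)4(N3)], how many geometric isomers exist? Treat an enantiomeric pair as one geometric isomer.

2

Systematic placement gives 2 geometric isomers: N3 axial; N3 equatorial.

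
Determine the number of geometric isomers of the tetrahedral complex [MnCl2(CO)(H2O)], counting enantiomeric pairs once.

All four vertices of a tetrahedron are equivalent and mutually adjacent, so cis/trans isomerism cannot arise.
Only one geometric arrangement is possible.

1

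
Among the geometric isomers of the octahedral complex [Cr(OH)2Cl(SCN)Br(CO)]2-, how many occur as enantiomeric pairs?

The six octahedral sites form three mutually perpendicular trans pairs.
Systematic enumeration (placing each ligand type in turn and discarding arrangements equivalent by rotation or reflection) gives 9 geometric isomers.
Of these, 6 lack any improper symmetry element and so occur as enantiomeric pairs, giving 9 + 6 = 15 stereoisomers in total.

6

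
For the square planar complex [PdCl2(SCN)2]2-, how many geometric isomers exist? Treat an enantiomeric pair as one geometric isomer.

2

In a square planar complex each vertex has one trans partner and two cis neighbours.
The distinct arrangements are (2 in all): Cl cis; Cl trans.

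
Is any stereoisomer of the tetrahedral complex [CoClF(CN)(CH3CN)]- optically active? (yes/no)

yes

In a tetrahedral complex all four positions are equivalent and every pair of ligands is adjacent — there is no cis/trans distinction.
Only one geometric arrangement is possible; it has no improper symmetry element, so it exists as a pair of enantiomers (2 stereoisomers).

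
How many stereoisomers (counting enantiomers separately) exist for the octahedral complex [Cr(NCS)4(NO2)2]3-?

2

In an octahedral complex each vertex has one trans partner and four cis neighbours.
Systematic placement gives 2 geometric isomers: NO2 trans; NO2 cis.
Each arrangement has an internal mirror plane or centre of symmetry, so none is chiral.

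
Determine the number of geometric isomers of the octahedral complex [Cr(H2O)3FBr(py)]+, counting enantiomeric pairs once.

Working through the distinct placements yields 4 geometric isomers: H2O mer (3 arrangements); H2O fac (chiral).

4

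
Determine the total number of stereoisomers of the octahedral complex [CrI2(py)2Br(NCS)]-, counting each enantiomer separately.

There are 6 geometric isomers: I cis, py trans; I cis, py cis (3 arrangements, 2 chiral); I trans, py trans; I trans, py cis.
Of these, 2 lack any improper symmetry element and so occur as enantiomeric pairs, giving 6 + 2 = 8 stereoisomers in total.

8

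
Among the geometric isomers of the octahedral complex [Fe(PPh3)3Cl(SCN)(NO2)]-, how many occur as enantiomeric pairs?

1

In an octahedral complex each vertex has one trans partner and four cis neighbours.
Systematic placement gives 4 geometric isomers: PPh3 mer (3 arrangements); PPh3 fac (chiral).
One of these lacks any improper symmetry element and so occurs as an enantiomeric pair, giving 4 + 1 = 5 stereoisomers in total.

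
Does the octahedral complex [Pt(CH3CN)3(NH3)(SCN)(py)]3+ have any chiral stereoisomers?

There are 4 geometric isomers: CH3CN mer (3 arrangements); CH3CN fac (chiral).
One of these lacks any improper symmetry element and so occurs as an enantiomeric pair, giving 4 + 1 = 5 stereoisomers in total.

yes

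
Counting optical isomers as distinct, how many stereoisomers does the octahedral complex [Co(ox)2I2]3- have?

3

In an octahedral complex each vertex has one trans partner and four cis neighbours.
Each ox is bidentate and must span two cis positions.
Systematic placement gives 2 geometric isomers: I trans; I cis (chiral).
One of these lacks any improper symmetry element and so occurs as an enantiomeric pair, giving 2 + 1 = 3 stereoisomers in total.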